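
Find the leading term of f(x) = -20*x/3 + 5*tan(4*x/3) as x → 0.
320*x**3/81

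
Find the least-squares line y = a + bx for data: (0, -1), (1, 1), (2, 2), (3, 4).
a = -9/10, b = 8/5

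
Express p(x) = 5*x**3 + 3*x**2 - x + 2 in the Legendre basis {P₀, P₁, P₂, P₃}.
(3)P₀ + (2)P₁ + (2)P₂ + (2)P₃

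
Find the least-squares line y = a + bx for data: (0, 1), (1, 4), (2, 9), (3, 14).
a = 2/5, b = 22/5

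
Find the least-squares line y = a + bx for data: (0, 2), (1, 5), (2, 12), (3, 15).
a = 8/5, b = 23/5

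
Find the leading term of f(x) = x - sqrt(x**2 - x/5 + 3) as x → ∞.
1/10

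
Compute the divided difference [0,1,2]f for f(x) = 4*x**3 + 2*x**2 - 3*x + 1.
14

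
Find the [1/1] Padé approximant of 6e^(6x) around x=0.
(18*x + 6)/(1 - 3*x)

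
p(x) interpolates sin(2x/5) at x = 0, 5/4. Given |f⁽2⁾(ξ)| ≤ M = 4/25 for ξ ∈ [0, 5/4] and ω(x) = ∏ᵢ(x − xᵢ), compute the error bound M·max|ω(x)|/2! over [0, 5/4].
1/32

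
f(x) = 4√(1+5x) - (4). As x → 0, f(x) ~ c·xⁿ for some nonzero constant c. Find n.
1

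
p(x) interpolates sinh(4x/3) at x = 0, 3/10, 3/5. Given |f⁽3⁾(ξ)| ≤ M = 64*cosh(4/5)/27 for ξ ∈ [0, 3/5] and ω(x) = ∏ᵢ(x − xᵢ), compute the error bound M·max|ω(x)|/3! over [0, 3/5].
8*sqrt(3)*cosh(4/5)/3375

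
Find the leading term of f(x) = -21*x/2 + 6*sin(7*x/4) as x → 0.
-343*x**3/64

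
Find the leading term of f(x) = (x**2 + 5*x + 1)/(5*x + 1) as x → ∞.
x/5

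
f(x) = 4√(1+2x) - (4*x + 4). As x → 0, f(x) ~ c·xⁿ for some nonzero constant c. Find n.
2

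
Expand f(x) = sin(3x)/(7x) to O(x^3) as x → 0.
3/7 - 9*x**2/14 + O(x**3)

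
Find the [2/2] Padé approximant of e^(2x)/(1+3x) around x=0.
(38*x**2/51 + 23*x/17 + 1)/(-97*x**2/51 + 40*x/17 + 1)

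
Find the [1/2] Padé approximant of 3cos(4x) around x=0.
3/(8*x**2 + 1)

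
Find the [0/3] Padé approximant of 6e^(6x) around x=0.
6/(-36*x**3 + 18*x**2 - 6*x + 1)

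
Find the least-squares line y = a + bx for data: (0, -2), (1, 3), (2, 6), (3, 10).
a = -8/5, b = 39/10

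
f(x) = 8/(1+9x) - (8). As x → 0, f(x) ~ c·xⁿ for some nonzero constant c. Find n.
1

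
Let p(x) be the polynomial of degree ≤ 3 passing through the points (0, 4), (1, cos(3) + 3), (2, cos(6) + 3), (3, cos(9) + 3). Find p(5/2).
5*cos(9)/16 - 5*cos(3)/16 + 15*cos(6)/16 + 49/16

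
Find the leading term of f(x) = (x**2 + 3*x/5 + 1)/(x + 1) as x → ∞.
x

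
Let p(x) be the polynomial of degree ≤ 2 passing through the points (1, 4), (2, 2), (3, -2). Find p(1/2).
17/4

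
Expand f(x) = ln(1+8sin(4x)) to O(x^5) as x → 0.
32*x - 512*x**2 + 32512*x**3/3 - 778240*x**4/3 + O(x**5)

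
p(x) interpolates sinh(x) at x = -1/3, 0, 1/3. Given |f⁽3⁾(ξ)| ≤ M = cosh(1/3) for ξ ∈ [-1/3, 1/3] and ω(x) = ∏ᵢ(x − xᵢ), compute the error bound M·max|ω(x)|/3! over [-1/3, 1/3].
sqrt(3)*cosh(1/3)/729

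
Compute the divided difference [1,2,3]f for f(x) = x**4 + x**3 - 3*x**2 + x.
28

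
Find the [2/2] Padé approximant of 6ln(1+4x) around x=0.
24*x*(2*x + 1)/(8*x**2/3 + 4*x + 1)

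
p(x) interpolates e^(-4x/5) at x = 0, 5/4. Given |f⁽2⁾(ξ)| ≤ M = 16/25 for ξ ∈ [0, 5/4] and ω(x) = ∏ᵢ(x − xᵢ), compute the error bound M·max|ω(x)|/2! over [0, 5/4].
1/8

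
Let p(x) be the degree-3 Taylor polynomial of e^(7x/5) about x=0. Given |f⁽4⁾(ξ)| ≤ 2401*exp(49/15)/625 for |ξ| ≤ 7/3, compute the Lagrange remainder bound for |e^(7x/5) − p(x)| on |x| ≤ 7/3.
5764801*exp(49/15)/1215000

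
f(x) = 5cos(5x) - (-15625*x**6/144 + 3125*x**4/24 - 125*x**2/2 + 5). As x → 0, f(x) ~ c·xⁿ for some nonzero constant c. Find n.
8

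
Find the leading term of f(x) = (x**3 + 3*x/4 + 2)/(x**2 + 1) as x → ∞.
x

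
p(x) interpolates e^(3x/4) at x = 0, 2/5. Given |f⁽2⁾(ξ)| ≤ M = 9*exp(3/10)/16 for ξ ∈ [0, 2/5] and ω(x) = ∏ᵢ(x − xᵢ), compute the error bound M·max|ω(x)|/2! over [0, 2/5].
9*exp(3/10)/800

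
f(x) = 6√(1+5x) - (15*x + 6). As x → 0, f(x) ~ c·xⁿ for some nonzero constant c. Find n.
2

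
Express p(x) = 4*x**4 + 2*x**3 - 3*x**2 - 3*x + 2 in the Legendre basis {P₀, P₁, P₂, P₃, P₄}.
(9/5)P₀ + (-9/5)P₁ + (2/7)P₂ + (4/5)P₃ + (32/35)P₄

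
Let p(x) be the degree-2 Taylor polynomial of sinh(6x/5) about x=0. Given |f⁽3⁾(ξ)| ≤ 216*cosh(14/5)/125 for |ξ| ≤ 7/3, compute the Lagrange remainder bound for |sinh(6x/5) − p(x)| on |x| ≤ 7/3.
1372*cosh(14/5)/375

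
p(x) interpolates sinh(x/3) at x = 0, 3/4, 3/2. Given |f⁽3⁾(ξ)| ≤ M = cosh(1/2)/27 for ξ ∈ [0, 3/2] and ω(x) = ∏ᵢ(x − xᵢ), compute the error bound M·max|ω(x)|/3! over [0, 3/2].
sqrt(3)*cosh(1/2)/1728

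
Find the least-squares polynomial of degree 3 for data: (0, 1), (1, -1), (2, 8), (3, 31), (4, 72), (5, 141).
97/126 + (-2953/756)x + (17/9)x² + (97/108)x³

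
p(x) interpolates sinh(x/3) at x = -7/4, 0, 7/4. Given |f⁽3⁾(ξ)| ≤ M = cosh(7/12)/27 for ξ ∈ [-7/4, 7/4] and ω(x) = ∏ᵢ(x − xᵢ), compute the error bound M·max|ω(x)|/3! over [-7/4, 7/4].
343*sqrt(3)*cosh(7/12)/46656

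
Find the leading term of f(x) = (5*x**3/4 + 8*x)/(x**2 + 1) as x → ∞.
5*x/4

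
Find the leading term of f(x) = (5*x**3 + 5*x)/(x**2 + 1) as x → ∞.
5*x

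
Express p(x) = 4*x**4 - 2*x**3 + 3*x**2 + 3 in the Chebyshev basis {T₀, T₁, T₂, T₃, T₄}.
(6)T₀ + (-3/2)T₁ + (7/2)T₂ + (-1/2)T₃ + (1/2)T₄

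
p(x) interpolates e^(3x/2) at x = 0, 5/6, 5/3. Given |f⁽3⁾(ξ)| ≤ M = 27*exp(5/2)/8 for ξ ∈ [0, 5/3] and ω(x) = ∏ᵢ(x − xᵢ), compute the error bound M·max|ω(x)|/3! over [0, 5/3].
125*sqrt(3)*exp(5/2)/1728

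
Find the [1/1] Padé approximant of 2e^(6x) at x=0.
(6*x + 2)/(1 - 3*x)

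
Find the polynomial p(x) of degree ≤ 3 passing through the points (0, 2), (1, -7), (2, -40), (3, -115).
-3*x**3 - 3*x**2 - 3*x + 2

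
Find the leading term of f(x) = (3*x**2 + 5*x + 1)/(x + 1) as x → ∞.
3*x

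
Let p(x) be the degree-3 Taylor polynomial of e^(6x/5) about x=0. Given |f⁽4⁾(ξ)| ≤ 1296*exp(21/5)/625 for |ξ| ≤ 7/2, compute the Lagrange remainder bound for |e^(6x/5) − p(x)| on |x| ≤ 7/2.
64827*exp(21/5)/5000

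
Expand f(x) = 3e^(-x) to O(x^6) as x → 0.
3 - 3*x + 3*x**2/2 - x**3/2 + x**4/8 - x**5/40 + O(x**6)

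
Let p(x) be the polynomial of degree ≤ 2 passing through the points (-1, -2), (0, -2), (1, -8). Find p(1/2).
-17/4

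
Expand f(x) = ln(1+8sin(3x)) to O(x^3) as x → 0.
24*x - 288*x**2 + O(x**3)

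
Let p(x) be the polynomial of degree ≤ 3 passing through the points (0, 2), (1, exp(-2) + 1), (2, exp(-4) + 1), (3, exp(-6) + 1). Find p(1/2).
(-5*exp(2) + 1 + 15*exp(4) + 21*exp(6))*exp(-6)/16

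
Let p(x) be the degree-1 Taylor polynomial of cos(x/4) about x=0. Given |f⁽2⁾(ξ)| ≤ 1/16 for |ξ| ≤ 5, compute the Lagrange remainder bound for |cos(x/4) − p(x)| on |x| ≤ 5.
25/32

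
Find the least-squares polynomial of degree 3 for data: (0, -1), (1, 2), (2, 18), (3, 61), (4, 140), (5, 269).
-121/126 + (-173/756)x + (37/36)x² + (53/27)x³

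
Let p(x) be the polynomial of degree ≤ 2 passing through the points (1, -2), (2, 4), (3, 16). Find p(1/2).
-11/4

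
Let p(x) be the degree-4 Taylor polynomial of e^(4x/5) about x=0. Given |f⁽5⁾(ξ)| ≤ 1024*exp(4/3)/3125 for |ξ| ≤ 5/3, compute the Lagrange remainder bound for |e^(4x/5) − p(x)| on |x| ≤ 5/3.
128*exp(4/3)/3645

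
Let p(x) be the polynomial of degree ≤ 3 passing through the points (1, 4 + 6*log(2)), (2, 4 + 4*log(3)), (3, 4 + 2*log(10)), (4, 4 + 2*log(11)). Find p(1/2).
4 + log(819200*11**(3/8)*2**(3/4)*3**(1/4)*5**(5/8)/216513)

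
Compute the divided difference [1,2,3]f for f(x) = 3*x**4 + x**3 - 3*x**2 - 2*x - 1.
78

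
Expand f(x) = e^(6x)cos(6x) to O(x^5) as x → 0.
1 + 6*x - 72*x**3 - 216*x**4 + O(x**5)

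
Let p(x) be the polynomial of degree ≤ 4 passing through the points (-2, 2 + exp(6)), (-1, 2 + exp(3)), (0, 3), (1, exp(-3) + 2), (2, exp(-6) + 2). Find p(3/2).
((-5*exp(6) + 186 + 28*exp(3))*exp(6) + 35 + 140*exp(3))*exp(-6)/128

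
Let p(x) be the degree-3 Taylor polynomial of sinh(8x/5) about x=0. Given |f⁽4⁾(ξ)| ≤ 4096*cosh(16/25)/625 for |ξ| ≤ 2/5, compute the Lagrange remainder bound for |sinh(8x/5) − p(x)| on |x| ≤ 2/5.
8192*cosh(16/25)/1171875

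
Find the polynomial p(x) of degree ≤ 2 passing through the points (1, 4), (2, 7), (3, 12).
x**2 + 3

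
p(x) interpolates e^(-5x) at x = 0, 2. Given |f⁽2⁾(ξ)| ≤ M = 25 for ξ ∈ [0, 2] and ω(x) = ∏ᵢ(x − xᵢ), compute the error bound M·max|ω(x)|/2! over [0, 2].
25/2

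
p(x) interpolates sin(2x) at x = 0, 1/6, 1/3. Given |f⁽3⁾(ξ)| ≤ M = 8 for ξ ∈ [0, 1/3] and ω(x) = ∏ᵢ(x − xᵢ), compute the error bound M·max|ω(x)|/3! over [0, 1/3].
sqrt(3)/729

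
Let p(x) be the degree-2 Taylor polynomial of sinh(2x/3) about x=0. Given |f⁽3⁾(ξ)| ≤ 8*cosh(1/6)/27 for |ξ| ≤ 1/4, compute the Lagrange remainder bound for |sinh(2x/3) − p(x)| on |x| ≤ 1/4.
cosh(1/6)/1296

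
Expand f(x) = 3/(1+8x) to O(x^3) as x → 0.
3 - 24*x + 192*x**2 + O(x**3)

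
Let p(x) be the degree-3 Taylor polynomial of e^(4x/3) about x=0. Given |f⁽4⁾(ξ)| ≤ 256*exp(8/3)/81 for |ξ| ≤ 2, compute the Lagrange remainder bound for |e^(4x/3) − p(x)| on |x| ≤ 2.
512*exp(8/3)/243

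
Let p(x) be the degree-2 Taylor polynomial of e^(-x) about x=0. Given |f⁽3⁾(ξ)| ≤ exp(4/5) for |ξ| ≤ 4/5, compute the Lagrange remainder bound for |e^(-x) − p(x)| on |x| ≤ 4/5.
32*exp(4/5)/375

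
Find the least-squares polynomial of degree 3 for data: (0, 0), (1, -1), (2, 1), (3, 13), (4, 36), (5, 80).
-1/21 + (-107/126)x + (-79/84)x² + (31/36)x³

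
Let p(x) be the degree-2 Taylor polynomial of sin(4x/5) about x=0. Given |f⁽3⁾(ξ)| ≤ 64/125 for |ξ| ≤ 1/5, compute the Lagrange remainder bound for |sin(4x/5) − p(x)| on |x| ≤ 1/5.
32/46875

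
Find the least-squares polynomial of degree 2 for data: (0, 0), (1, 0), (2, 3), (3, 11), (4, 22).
2/35 + (-31/14)x + (27/14)x²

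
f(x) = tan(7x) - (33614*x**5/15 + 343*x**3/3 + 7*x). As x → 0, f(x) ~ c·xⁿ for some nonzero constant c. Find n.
7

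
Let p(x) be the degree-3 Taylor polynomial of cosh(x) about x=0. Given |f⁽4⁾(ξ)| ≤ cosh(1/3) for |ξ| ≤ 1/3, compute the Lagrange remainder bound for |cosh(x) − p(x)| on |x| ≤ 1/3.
cosh(1/3)/1944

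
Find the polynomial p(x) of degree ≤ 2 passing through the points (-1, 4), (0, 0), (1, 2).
3*x**2 - x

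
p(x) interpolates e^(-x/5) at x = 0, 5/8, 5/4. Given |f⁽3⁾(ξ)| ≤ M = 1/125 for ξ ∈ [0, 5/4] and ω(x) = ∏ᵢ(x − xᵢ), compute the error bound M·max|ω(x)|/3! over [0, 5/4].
sqrt(3)/13824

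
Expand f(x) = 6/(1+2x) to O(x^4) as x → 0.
6 - 12*x + 24*x**2 - 48*x**3 + O(x**4)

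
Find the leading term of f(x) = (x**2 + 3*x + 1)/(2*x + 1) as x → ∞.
x/2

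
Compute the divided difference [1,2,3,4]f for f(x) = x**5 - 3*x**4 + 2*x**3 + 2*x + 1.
37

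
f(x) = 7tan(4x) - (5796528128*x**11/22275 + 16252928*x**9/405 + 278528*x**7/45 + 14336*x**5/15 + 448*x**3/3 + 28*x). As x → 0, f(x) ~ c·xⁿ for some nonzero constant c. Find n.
13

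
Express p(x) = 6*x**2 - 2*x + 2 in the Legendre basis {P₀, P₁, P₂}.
(4)P₀ + (-2)P₁ + (4)P₂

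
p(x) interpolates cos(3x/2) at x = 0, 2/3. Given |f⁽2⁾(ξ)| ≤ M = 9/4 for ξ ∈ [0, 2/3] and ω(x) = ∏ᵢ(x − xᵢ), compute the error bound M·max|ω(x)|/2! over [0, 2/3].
1/8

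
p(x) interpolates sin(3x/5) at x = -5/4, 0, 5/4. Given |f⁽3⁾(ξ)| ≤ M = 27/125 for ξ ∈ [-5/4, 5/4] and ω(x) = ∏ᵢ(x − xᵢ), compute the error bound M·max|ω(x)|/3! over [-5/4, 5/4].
sqrt(3)/64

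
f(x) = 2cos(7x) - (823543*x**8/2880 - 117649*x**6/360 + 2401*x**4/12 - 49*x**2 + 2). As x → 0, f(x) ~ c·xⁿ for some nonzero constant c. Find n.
10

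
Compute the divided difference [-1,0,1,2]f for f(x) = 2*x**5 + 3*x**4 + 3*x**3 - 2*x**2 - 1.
19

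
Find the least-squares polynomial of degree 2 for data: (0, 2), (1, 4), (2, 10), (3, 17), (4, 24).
11/7 + (179/70)x + (11/14)x²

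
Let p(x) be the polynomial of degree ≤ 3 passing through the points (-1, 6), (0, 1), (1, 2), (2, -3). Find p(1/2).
3/2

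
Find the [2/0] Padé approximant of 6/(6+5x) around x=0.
25*x**2/36 - 5*x/6 + 1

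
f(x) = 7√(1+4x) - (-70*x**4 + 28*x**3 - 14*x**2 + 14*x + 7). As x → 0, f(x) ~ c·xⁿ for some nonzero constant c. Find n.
5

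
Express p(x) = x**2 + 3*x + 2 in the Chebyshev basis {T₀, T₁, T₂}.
(5/2)T₀ + (3)T₁ + (1/2)T₂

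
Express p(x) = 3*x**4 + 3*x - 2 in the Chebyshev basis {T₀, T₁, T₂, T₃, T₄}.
(-7/8)T₀ + (3)T₁ + (3/2)T₂ + (3/8)T₄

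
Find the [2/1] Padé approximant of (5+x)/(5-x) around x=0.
(x/5 + 1)/(1 - x/5)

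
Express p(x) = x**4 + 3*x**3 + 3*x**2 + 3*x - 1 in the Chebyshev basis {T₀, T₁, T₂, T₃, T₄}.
(7/8)T₀ + (21/4)T₁ + (2)T₂ + (3/4)T₃ + (1/8)T₄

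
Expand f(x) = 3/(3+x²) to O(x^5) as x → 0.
1 - x**2/3 + x**4/9 + O(x**5)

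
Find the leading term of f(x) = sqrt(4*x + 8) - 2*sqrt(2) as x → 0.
sqrt(2)*x/2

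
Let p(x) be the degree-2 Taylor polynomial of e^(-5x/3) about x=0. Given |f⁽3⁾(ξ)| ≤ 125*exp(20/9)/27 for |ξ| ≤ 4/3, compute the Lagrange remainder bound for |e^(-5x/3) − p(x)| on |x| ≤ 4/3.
4000*exp(20/9)/2187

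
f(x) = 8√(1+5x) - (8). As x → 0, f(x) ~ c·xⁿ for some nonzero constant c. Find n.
1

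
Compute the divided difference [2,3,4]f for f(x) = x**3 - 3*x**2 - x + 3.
6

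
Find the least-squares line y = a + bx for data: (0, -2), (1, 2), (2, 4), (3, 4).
a = -1, b = 2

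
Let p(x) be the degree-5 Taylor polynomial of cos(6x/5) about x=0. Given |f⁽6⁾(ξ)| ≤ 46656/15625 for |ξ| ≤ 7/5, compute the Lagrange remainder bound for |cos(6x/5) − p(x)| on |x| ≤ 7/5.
38118276/1220703125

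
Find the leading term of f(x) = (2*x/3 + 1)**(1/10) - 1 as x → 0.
x/15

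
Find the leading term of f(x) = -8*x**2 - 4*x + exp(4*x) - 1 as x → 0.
32*x**3/3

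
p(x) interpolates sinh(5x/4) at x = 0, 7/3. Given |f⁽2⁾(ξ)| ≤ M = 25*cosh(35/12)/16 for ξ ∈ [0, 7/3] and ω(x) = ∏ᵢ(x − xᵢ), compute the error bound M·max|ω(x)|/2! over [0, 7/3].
1225*cosh(35/12)/1152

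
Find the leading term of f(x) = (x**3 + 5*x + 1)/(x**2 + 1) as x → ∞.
x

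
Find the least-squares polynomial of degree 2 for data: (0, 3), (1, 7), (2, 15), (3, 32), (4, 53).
22/7 + (3/14)x + (43/14)x²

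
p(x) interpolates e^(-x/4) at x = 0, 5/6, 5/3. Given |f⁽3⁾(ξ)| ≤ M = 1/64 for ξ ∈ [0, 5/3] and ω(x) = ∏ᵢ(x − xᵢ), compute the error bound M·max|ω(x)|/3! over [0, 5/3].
125*sqrt(3)/373248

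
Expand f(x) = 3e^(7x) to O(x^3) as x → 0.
3 + 21*x + 147*x**2/2 + O(x**3)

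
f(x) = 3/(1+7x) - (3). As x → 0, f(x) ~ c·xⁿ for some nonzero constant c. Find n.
1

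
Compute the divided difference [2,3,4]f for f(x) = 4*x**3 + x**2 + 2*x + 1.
37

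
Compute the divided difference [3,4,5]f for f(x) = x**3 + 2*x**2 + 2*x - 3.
14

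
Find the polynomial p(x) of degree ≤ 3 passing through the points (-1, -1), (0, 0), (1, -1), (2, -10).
-x**3 - x**2 + x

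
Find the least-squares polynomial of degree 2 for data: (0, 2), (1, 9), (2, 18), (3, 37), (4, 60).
12/5 + (12/5)x + (3)x²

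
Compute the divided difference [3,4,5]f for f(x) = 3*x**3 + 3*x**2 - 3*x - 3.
39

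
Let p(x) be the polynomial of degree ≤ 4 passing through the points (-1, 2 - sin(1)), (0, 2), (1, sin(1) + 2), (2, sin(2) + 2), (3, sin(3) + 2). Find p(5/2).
-65*sin(1)/128 + 35*sin(3)/128 + 35*sin(2)/32 + 2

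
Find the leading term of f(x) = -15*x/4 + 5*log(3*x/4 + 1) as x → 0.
-45*x**2/32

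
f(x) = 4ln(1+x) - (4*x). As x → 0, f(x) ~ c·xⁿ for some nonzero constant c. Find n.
2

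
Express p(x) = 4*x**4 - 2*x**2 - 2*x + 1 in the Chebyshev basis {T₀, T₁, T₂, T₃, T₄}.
(3/2)T₀ + (-2)T₁ + T₂ + (1/2)T₄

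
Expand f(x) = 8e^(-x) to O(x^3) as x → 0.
8 - 8*x + 4*x**2 + O(x**3)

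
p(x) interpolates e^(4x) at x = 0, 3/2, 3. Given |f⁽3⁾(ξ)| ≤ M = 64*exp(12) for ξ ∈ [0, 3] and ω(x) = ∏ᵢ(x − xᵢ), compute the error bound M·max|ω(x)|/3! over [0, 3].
8*sqrt(3)*exp(12)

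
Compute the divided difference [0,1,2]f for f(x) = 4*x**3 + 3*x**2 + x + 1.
15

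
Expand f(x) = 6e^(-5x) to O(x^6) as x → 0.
6 - 30*x + 75*x**2 - 125*x**3 + 625*x**4/4 - 625*x**5/4 + O(x**6)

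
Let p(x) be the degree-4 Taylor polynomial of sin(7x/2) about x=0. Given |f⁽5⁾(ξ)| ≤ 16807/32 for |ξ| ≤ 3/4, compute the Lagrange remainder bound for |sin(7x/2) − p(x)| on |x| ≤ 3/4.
1361367/1310720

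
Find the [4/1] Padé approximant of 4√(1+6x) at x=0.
(243*x**4/10 - 108*x**3/5 + 162*x**2/5 + 144*x/5 + 4)/(21*x/5 + 1)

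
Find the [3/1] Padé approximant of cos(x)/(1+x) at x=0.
(x**3/24 - 7*x**2/12 + x/12 + 1)/(13*x/12 + 1)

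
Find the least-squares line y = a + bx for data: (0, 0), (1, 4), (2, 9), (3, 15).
a = -1/2, b = 5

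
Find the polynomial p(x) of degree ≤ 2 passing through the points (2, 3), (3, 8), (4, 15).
x**2 - 1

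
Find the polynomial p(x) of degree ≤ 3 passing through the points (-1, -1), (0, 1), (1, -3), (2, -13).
-3*x**2 - x + 1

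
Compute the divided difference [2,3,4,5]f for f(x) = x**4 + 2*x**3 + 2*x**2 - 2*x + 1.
16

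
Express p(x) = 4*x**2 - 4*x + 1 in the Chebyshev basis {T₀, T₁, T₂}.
(3)T₀ + (-4)T₁ + (2)T₂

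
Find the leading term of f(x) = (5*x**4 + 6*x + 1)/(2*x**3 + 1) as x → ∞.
5*x/2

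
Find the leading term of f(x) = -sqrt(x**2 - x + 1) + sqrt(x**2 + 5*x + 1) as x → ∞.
3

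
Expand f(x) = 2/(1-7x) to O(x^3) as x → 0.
2 + 14*x + 98*x**2 + O(x**3)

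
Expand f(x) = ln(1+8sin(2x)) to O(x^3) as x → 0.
16*x - 128*x**2 + O(x**3)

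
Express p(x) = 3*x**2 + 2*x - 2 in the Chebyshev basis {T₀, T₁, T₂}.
(-1/2)T₀ + (2)T₁ + (3/2)T₂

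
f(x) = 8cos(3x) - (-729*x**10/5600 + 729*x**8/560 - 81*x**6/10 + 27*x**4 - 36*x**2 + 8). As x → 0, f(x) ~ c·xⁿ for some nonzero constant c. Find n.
12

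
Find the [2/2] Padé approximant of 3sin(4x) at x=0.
12*x/(8*x**2/3 + 1)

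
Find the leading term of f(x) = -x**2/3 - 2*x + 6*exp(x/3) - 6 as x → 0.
x**3/27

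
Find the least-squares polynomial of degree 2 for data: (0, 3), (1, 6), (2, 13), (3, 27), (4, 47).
114/35 + (-57/70)x + (41/14)x²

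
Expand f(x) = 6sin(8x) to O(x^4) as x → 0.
48*x - 512*x**3 + O(x**4)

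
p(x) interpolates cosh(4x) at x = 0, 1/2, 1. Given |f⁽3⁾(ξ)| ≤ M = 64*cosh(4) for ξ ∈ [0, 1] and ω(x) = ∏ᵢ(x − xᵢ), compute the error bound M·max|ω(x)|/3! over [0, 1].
8*sqrt(3)*cosh(4)/27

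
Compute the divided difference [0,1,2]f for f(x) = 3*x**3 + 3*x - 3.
9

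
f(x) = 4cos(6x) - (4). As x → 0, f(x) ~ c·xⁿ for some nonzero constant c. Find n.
2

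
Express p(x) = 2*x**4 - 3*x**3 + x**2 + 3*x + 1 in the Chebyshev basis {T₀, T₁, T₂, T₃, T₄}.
(9/4)T₀ + (3/4)T₁ + (3/2)T₂ + (-3/4)T₃ + (1/4)T₄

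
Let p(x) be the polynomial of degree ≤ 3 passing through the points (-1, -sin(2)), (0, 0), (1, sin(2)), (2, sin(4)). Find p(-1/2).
-5*sin(2)/8 + sin(4)/16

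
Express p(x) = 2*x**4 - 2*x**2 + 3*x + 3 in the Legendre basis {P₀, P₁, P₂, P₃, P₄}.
(41/15)P₀ + (3)P₁ + (-4/21)P₂ + (16/35)P₄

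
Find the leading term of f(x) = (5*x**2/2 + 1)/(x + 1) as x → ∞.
5*x/2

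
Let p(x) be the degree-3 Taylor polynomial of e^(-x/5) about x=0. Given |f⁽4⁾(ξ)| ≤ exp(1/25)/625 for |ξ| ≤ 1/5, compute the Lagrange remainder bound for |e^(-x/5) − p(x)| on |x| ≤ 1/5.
exp(1/25)/9375000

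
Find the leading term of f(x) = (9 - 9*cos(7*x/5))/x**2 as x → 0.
441/50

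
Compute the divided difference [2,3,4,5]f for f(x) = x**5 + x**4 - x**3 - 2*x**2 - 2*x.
138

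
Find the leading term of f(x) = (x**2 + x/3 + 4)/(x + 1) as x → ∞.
x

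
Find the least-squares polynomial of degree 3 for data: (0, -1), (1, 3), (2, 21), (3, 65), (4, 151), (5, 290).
-1 + (25/14)x + (1/28)x² + (9/4)x³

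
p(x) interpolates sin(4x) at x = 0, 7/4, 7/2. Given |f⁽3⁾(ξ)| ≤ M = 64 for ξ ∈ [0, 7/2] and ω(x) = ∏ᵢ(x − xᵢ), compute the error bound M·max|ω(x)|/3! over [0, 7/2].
343*sqrt(3)/27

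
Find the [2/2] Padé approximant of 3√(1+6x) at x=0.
(135*x**2/4 + 45*x/2 + 3)/(9*x**2/4 + 9*x/2 + 1)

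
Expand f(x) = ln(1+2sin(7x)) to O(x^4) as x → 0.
14*x - 98*x**2 + 2401*x**3/3 + O(x**4)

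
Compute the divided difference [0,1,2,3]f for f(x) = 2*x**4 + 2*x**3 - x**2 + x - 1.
14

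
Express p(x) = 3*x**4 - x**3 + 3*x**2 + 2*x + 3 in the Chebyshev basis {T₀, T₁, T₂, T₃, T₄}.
(45/8)T₀ + (5/4)T₁ + (3)T₂ + (-1/4)T₃ + (3/8)T₄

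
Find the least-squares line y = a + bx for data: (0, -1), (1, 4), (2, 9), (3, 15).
a = -6/5, b = 53/10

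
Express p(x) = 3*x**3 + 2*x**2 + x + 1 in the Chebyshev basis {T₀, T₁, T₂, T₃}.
(2)T₀ + (13/4)T₁ + T₂ + (3/4)T₃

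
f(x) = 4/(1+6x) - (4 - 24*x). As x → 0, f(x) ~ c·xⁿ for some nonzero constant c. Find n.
2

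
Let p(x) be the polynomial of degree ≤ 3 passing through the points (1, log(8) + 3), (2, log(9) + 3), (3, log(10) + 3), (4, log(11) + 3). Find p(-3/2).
log(8796093022208000000000000000000000000*11**(7/16)*2**(3/8)*3**(1/8)*5**(1/16)/7434753751774828978684709077223679339) + 3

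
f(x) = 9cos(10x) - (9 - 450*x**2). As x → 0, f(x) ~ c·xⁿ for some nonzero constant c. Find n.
4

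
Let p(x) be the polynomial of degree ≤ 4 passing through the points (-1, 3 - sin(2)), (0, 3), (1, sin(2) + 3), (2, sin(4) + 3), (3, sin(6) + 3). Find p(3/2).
15*sin(4)/32 - 5*sin(6)/128 + 87*sin(2)/128 + 3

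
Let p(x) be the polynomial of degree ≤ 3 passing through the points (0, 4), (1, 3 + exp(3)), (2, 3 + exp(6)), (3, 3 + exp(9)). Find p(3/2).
-exp(9)/16 + 47/16 + 9*exp(3)/16 + 9*exp(6)/16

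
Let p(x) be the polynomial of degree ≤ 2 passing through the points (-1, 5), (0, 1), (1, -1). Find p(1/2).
-1/4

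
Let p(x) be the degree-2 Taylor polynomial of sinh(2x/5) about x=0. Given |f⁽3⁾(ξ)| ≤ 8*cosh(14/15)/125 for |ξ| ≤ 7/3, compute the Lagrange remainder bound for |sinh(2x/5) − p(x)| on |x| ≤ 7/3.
1372*cosh(14/15)/10125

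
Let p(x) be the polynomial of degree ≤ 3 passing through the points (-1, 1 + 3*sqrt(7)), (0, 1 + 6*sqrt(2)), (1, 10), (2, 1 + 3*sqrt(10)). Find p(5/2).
-299/16 - 15*sqrt(7)/16 + 63*sqrt(2)/8 + 105*sqrt(10)/16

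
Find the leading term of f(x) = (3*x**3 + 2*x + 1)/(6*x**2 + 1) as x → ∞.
x/2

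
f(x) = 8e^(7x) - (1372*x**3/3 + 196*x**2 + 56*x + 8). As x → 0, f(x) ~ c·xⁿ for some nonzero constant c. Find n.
4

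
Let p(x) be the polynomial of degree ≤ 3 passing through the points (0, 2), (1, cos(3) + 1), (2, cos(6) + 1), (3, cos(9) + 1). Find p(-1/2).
-5*cos(9)/16 + 21*cos(6)/16 - 35*cos(3)/16 + 51/16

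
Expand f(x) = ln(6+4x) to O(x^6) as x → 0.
log(6) + 2*x/3 - 2*x**2/9 + 8*x**3/81 - 4*x**4/81 + 32*x**5/1215 + O(x**6)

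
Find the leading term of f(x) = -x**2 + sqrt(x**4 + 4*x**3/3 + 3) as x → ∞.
2*x/3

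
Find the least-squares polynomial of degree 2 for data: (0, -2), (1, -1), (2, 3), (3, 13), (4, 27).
-64/35 + (-68/35)x + (16/7)x²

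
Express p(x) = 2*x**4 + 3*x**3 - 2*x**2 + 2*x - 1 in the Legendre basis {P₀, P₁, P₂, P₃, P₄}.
(-19/15)P₀ + (19/5)P₁ + (-4/21)P₂ + (6/5)P₃ + (16/35)P₄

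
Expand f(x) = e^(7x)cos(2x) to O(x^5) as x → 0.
1 + 7*x + 45*x**2/2 + 259*x**3/6 + 1241*x**4/24 + O(x**5)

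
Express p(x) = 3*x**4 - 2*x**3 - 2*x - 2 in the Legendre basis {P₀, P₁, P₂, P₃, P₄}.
(-7/5)P₀ + (-16/5)P₁ + (12/7)P₂ + (-4/5)P₃ + (24/35)P₄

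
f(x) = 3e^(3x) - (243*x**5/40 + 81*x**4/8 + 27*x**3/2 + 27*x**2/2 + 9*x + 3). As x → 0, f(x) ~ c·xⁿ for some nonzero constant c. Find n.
6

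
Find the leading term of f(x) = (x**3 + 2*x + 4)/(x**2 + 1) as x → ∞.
x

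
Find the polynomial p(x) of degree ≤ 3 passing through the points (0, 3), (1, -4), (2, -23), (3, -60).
-x**3 - 3*x**2 - 3*x + 3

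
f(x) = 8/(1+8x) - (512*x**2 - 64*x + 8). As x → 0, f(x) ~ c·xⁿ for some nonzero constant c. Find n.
3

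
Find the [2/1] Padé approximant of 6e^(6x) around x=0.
(36*x**2 + 24*x + 6)/(1 - 2*x)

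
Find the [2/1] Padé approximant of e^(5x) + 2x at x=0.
(5*x**2/6 + 16*x/3 + 1)/(1 - 5*x/3)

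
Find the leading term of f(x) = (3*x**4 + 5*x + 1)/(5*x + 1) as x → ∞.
3*x**3/5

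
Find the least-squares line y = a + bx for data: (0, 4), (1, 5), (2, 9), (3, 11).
a = 7/2, b = 5/2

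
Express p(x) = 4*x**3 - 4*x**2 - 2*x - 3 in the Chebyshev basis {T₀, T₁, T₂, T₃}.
(-5)T₀ + T₁ + (-2)T₂ + T₃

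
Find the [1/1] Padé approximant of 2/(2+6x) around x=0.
1/(3*x + 1)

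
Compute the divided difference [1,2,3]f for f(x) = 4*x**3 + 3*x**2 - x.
27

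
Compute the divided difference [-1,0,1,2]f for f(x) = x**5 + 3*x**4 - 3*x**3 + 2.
8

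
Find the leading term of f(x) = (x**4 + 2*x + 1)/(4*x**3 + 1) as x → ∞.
x/4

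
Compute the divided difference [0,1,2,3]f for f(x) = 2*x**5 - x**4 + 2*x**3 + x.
46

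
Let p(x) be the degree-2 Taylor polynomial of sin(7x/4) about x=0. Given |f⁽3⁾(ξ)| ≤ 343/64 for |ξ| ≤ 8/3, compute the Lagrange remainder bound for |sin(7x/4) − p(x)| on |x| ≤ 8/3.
1372/81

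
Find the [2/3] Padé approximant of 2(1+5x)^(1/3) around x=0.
(175*x**2/9 + 40*x/3 + 2)/(-125*x**3/162 + 25*x**2/6 + 5*x + 1)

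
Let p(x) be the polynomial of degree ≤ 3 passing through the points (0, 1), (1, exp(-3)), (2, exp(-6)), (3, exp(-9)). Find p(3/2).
(-exp(9) - 1 + 9*exp(3) + 9*exp(6))*exp(-9)/16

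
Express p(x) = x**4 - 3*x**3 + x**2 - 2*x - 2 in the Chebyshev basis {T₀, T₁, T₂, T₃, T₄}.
(-9/8)T₀ + (-17/4)T₁ + T₂ + (-3/4)T₃ + (1/8)T₄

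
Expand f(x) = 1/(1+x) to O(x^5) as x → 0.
1 - x + x**2 - x**3 + x**4 + O(x**5)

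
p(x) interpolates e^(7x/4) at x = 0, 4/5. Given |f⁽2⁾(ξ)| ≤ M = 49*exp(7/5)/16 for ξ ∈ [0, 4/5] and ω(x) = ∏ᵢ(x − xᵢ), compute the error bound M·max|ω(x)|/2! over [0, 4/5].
49*exp(7/5)/200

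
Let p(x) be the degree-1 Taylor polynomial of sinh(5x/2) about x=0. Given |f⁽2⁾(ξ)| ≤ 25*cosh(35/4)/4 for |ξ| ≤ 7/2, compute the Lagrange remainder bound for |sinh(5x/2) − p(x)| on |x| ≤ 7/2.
1225*cosh(35/4)/32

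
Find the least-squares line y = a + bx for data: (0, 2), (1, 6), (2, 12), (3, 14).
a = 11/5, b = 21/5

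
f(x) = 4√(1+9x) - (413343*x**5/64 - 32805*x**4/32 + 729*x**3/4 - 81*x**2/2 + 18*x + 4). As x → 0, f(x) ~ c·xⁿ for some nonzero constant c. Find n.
6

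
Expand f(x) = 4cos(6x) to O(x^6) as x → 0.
4 - 72*x**2 + 216*x**4 + O(x**6)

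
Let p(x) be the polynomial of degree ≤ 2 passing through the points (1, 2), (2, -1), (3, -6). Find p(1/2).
11/4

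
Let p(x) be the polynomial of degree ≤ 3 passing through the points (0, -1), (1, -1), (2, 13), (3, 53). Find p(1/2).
-2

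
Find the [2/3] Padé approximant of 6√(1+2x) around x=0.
(21*x**2/2 + 84*x/5 + 6)/(-x**3/20 + 9*x**2/20 + 9*x/5 + 1)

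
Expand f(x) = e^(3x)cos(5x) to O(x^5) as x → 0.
1 + 3*x - 8*x**2 - 33*x**3 - 161*x**4/6 + O(x**5)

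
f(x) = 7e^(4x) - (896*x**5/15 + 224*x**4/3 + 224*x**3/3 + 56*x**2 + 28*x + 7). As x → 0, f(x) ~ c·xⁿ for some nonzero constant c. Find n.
6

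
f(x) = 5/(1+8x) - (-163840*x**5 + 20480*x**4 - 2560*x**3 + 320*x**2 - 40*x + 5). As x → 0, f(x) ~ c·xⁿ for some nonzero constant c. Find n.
6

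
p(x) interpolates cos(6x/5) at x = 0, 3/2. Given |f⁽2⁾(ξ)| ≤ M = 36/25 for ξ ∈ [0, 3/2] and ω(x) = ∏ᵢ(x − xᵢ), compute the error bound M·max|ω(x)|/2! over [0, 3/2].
81/200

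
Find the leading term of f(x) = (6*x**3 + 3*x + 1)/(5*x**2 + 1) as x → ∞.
6*x/5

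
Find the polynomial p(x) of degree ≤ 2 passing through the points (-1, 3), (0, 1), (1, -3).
-x**2 - 3*x + 1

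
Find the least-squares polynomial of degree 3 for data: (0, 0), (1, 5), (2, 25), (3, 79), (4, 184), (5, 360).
-1/63 + (1363/378)x + (-415/252)x² + (331/108)x³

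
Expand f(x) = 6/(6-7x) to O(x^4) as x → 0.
1 + 7*x/6 + 49*x**2/36 + 343*x**3/216 + O(x**4)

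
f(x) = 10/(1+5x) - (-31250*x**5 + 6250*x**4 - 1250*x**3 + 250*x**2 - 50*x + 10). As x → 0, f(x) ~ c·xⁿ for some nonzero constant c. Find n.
6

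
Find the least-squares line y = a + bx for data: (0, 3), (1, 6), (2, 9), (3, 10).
a = 17/5, b = 12/5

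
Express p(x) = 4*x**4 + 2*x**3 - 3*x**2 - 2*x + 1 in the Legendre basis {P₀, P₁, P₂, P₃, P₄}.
(4/5)P₀ + (-4/5)P₁ + (2/7)P₂ + (4/5)P₃ + (32/35)P₄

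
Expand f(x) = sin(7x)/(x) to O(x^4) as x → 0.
7 - 343*x**2/6 + O(x**4)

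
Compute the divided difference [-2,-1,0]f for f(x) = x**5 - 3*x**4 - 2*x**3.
-30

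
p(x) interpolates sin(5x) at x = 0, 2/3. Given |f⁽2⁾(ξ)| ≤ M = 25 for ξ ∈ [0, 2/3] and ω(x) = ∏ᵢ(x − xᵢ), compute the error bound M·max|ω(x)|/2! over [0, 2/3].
25/18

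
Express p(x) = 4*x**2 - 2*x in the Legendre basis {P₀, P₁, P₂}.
(4/3)P₀ + (-2)P₁ + (8/3)P₂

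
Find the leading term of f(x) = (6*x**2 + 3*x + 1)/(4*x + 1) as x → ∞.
3*x/2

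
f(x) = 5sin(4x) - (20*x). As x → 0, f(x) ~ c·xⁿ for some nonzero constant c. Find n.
3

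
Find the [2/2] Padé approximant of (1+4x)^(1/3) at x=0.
(112*x**2/27 + 14*x/3 + 1)/(40*x**2/27 + 10*x/3 + 1)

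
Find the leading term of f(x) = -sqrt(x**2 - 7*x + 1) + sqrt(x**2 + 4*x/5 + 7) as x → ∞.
39/10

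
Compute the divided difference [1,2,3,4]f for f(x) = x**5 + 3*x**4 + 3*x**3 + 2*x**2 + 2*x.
98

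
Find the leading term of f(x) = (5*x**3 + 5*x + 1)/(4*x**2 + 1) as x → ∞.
5*x/4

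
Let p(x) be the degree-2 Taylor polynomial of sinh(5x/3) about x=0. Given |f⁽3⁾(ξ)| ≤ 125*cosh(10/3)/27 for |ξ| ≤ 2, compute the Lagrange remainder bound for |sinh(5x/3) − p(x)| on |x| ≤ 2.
500*cosh(10/3)/81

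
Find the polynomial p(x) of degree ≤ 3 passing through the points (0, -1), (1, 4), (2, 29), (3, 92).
3*x**3 + x**2 + x - 1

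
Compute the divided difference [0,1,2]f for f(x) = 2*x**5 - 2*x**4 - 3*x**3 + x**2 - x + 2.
8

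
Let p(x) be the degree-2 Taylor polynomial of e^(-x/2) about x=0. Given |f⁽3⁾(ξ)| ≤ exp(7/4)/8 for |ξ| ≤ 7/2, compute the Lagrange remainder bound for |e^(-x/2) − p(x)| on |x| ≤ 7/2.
343*exp(7/4)/384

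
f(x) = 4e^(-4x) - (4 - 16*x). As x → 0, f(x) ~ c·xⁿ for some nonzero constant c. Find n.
2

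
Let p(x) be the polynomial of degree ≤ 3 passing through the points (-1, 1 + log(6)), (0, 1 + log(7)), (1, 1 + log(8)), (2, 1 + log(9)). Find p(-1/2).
1 + log(2**(3/8)*3**(7/16)*7**(15/16)/2)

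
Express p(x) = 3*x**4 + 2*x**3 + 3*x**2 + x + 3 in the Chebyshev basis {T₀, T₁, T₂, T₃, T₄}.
(45/8)T₀ + (5/2)T₁ + (3)T₂ + (1/2)T₃ + (3/8)T₄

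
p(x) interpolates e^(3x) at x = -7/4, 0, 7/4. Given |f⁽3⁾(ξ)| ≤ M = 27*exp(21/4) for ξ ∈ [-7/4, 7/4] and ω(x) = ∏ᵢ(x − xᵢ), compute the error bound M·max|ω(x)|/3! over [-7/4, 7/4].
343*sqrt(3)*exp(21/4)/64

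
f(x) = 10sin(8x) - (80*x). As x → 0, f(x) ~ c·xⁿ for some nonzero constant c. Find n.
3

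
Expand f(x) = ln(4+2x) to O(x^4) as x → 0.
log(4) + x/2 - x**2/8 + x**3/24 + O(x**4)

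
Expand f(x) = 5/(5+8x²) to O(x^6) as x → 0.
1 - 8*x**2/5 + 64*x**4/25 + O(x**6)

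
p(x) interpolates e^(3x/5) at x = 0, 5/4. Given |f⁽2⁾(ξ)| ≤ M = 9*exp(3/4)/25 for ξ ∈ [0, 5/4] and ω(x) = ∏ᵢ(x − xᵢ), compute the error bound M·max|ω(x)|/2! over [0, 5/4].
9*exp(3/4)/128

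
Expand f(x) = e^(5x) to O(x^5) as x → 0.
1 + 5*x + 25*x**2/2 + 125*x**3/6 + 625*x**4/24 + O(x**5)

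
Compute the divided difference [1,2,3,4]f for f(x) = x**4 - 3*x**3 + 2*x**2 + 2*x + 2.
7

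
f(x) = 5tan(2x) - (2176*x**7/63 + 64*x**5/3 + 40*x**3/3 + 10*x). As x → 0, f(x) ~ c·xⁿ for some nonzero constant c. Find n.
9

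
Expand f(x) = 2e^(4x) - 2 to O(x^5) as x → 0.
8*x + 16*x**2 + 64*x**3/3 + 64*x**4/3 + O(x**5)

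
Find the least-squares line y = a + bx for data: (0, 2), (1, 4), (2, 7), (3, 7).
a = 23/10, b = 9/5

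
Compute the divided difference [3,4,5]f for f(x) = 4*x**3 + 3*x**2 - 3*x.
51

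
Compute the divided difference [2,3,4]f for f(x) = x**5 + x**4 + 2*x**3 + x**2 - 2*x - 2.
359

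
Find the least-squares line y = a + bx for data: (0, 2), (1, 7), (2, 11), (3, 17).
a = 19/10, b = 49/10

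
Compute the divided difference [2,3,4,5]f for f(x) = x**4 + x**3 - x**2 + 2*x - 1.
15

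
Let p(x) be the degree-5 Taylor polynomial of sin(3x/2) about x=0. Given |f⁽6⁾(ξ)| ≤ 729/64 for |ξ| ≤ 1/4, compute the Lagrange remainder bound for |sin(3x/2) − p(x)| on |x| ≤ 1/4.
81/20971520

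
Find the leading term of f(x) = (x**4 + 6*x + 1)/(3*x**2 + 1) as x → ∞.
x**2/3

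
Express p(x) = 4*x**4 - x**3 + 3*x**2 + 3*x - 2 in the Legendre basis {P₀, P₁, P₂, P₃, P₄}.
(-1/5)P₀ + (12/5)P₁ + (30/7)P₂ + (-2/5)P₃ + (32/35)P₄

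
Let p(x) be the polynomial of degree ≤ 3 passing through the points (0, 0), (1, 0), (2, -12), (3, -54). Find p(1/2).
3/8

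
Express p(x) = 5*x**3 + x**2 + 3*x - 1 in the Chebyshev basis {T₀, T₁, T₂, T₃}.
(-1/2)T₀ + (27/4)T₁ + (1/2)T₂ + (5/4)T₃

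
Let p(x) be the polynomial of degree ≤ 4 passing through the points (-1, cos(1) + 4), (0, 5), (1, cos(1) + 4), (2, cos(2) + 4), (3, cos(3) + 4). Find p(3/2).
15*cos(2)/32 - 5*cos(3)/128 + 93*cos(1)/128 + 123/32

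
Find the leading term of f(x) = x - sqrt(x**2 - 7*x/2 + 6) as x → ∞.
7/4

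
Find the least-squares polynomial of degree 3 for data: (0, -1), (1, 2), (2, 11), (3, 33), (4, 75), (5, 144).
-1 + (7/3)x + (-1/2)x² + (7/6)x³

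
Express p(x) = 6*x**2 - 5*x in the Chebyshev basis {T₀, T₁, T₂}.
(3)T₀ + (-5)T₁ + (3)T₂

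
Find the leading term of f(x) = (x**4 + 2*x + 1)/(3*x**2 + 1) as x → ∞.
x**2/3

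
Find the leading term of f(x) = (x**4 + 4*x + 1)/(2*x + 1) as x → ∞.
x**3/2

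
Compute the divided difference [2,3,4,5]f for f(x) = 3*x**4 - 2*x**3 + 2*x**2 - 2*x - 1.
40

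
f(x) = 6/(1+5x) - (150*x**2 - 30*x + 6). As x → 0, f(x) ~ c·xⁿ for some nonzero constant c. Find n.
3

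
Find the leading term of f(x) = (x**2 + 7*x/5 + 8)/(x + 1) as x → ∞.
x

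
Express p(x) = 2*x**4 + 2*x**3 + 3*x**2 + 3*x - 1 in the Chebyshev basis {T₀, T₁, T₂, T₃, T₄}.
(5/4)T₀ + (9/2)T₁ + (5/2)T₂ + (1/2)T₃ + (1/4)T₄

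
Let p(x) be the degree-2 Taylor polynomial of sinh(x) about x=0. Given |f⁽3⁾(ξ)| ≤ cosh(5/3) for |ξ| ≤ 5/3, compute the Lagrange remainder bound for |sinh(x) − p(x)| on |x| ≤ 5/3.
125*cosh(5/3)/162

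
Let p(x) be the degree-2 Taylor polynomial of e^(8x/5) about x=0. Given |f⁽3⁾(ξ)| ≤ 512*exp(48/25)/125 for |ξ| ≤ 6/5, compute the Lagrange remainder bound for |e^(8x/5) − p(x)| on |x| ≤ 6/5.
18432*exp(48/25)/15625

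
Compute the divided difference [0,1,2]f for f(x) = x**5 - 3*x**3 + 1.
6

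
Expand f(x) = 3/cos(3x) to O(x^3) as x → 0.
3 + 27*x**2/2 + O(x**3)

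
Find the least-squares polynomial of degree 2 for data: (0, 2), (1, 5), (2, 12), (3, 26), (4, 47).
82/35 + (-83/70)x + (43/14)x²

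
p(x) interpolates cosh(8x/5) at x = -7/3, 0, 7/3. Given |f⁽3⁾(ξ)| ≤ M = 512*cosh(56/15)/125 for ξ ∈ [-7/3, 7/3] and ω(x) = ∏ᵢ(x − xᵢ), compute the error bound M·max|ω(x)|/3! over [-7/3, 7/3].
175616*sqrt(3)*cosh(56/15)/91125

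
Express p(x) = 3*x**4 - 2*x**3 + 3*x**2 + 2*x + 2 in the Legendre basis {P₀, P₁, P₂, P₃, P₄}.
(18/5)P₀ + (4/5)P₁ + (26/7)P₂ + (-4/5)P₃ + (24/35)P₄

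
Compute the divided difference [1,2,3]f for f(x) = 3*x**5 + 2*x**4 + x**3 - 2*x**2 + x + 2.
324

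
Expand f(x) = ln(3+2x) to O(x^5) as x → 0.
log(3) + 2*x/3 - 2*x**2/9 + 8*x**3/81 - 4*x**4/81 + O(x**5)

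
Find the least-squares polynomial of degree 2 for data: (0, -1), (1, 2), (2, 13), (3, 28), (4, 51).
-39/35 + (3/7)x + (22/7)x²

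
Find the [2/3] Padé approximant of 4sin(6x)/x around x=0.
(24 - 504*x**2/5)/(9*x**2/5 + 1)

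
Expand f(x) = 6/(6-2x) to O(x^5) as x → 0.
1 + x/3 + x**2/9 + x**3/27 + x**4/81 + O(x**5)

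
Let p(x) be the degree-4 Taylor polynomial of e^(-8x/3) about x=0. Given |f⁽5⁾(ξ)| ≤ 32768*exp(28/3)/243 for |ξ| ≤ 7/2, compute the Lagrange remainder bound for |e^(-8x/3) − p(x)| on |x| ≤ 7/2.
2151296*exp(28/3)/3645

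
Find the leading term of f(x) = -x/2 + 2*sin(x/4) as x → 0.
-x**3/192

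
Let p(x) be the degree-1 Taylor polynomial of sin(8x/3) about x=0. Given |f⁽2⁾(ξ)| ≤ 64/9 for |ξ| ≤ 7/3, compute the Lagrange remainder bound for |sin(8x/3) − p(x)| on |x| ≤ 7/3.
1568/81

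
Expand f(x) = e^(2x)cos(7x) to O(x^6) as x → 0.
1 + 2*x - 45*x**2/2 - 143*x**3/3 + 1241*x**4/24 + 10061*x**5/60 + O(x**6)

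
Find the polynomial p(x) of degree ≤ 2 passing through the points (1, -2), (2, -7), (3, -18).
-3*x**2 + 4*x - 3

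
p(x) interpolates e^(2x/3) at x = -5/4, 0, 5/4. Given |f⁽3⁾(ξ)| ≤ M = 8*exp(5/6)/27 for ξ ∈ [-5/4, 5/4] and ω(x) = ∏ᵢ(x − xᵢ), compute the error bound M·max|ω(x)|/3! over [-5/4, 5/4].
125*sqrt(3)*exp(5/6)/5832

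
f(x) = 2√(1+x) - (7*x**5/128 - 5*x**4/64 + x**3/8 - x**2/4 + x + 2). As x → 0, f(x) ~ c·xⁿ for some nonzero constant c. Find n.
6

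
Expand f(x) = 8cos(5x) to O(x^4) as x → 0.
8 - 100*x**2 + O(x**4)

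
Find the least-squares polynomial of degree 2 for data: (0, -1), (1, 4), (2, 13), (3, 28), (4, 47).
-33/35 + (16/7)x + (17/7)x²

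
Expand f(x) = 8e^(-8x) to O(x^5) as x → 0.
8 - 64*x + 256*x**2 - 2048*x**3/3 + 4096*x**4/3 + O(x**5)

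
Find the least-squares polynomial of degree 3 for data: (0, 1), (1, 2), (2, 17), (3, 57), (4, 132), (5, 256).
115/126 + (-175/108)x + (65/63)x² + (205/108)x³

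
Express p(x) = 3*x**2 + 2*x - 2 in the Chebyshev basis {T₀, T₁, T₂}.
(-1/2)T₀ + (2)T₁ + (3/2)T₂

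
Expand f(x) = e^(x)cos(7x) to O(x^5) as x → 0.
1 + x - 24*x**2 - 73*x**3/3 + 527*x**4/6 + O(x**5)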